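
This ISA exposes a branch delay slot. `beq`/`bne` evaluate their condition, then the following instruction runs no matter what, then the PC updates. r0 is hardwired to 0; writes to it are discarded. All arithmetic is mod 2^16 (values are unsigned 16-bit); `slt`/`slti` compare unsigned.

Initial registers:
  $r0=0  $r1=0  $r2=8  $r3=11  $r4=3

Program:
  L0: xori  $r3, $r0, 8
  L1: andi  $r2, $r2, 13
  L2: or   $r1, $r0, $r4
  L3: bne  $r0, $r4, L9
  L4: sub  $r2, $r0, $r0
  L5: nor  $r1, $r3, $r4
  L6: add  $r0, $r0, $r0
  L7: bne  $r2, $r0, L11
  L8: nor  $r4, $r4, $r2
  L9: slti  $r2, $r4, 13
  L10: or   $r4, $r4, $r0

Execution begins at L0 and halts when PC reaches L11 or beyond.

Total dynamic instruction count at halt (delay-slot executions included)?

7

#0 xori  $r3, $r0, 8 ; 0/0/8/8/3
#1 andi  $r2, $r2, 13 ; 0/0/8/8/3
#2 or   $r1, $r0, $r4 ; 0/3/8/8/3
#3 bne  $r0, $r4, L9 ; 0/3/8/8/3 ; →target
#4 sub  $r2, $r0, $r0 ; 0/3/0/8/3
#9 slti  $r2, $r4, 13 ; 0/3/1/8/3
#10 or   $r4, $r4, $r0 ; 0/3/1/8/3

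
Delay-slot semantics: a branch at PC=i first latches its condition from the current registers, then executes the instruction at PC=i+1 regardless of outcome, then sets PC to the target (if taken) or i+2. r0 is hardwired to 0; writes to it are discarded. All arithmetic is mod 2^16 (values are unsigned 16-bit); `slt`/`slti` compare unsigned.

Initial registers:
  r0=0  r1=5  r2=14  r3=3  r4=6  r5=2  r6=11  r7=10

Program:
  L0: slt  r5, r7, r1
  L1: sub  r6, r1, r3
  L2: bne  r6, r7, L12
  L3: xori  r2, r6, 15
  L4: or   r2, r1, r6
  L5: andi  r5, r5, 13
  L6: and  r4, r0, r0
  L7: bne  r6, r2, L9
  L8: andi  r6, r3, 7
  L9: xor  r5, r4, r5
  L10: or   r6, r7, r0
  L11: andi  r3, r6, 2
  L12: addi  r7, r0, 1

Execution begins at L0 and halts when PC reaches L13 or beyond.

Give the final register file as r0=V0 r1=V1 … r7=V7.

[0] slt  r5, r7, r1  →  {r0:0, r1:5, r2:14, r3:3, r4:6, r5:0, r6:11, r7:10}
[1] sub  r6, r1, r3  →  {r0:0, r1:5, r2:14, r3:3, r4:6, r5:0, r6:2, r7:10}
[2] bne  r6, r7, L12  →  {r0:0, r1:5, r2:14, r3:3, r4:6, r5:0, r6:2, r7:10}  ⟨branch taken⟩
[3] xori  r2, r6, 15  →  {r0:0, r1:5, r2:13, r3:3, r4:6, r5:0, r6:2, r7:10}
[12] addi  r7, r0, 1  →  {r0:0, r1:5, r2:13, r3:3, r4:6, r5:0, r6:2, r7:1}

r0=0 r1=5 r2=13 r3=3 r4=6 r5=0 r6=2 r7=1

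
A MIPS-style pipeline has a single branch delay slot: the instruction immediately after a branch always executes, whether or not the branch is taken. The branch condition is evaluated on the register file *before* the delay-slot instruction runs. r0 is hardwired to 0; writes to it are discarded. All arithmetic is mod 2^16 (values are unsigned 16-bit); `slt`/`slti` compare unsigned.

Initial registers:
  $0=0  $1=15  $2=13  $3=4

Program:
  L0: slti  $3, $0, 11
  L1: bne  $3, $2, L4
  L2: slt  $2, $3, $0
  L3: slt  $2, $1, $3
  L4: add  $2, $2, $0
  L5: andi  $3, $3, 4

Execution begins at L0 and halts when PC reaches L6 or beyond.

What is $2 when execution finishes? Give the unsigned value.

  step pc=0: slti  $3, $0, 11  regs=(0,15,13,1)
  step pc=1: bne  $3, $2, L4  cond=T  regs=(0,15,13,1)
  step pc=2: slt  $2, $3, $0  regs=(0,15,0,1)
  step pc=4: add  $2, $2, $0  regs=(0,15,0,1)
  step pc=5: andi  $3, $3, 4  regs=(0,15,0,0)

0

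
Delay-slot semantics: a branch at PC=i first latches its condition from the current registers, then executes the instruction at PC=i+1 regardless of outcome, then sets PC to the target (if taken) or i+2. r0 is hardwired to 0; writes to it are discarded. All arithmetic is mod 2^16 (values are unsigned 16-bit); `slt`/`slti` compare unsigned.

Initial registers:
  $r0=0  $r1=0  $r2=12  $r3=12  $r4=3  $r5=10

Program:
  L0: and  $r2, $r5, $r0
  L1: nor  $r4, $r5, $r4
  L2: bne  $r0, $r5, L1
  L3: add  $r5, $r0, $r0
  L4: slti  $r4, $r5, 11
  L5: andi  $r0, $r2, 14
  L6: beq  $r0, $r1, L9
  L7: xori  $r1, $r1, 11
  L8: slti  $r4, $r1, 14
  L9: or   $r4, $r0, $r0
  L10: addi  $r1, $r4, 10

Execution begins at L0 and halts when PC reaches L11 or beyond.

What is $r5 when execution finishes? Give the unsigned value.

0

  step pc=0: and  $r2, $r5, $r0  regs=(0,0,0,12,3,10)
  step pc=1: nor  $r4, $r5, $r4  regs=(0,0,0,12,65524,10)
  step pc=2: bne  $r0, $r5, L1  cond=T  regs=(0,0,0,12,65524,10)
  step pc=3: add  $r5, $r0, $r0  regs=(0,0,0,12,65524,0)
  step pc=1: nor  $r4, $r5, $r4  regs=(0,0,0,12,11,0)
  step pc=2: bne  $r0, $r5, L1  cond=F  regs=(0,0,0,12,11,0)
  step pc=3: add  $r5, $r0, $r0  regs=(0,0,0,12,11,0)
  step pc=4: slti  $r4, $r5, 11  regs=(0,0,0,12,1,0)
  step pc=5: andi  $r0, $r2, 14  regs=(0,0,0,12,1,0)
  step pc=6: beq  $r0, $r1, L9  cond=T  regs=(0,0,0,12,1,0)
  step pc=7: xori  $r1, $r1, 11  regs=(0,11,0,12,1,0)
  step pc=9: or   $r4, $r0, $r0  regs=(0,11,0,12,0,0)
  step pc=10: addi  $r1, $r4, 10  regs=(0,10,0,12,0,0)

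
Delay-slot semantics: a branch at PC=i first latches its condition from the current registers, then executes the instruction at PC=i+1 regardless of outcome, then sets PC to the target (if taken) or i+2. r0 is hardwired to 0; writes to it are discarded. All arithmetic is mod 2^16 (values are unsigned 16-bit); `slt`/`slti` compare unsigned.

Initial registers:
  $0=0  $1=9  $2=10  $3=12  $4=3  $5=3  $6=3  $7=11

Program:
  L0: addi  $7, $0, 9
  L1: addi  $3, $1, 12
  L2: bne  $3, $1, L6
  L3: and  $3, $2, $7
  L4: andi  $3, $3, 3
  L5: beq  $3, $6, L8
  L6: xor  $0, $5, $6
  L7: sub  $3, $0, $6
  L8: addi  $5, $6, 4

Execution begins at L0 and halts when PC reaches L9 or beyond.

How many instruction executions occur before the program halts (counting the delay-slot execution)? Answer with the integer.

7

PC=0  addi  $7, $0, 9        | $0=0 $1=9 $2=10 $3=12 $4=3 $5=3 $6=3 $7=9
PC=1  addi  $3, $1, 12       | $0=0 $1=9 $2=10 $3=21 $4=3 $5=3 $6=3 $7=9
PC=2  bne  $3, $1, L6        | $0=0 $1=9 $2=10 $3=21 $4=3 $5=3 $6=3 $7=9  [TAKEN]
PC=3  and  $3, $2, $7        | $0=0 $1=9 $2=10 $3=8 $4=3 $5=3 $6=3 $7=9
PC=6  xor  $0, $5, $6        | $0=0 $1=9 $2=10 $3=8 $4=3 $5=3 $6=3 $7=9
PC=7  sub  $3, $0, $6        | $0=0 $1=9 $2=10 $3=65533 $4=3 $5=3 $6=3 $7=9
PC=8  addi  $5, $6, 4        | $0=0 $1=9 $2=10 $3=65533 $4=3 $5=7 $6=3 $7=9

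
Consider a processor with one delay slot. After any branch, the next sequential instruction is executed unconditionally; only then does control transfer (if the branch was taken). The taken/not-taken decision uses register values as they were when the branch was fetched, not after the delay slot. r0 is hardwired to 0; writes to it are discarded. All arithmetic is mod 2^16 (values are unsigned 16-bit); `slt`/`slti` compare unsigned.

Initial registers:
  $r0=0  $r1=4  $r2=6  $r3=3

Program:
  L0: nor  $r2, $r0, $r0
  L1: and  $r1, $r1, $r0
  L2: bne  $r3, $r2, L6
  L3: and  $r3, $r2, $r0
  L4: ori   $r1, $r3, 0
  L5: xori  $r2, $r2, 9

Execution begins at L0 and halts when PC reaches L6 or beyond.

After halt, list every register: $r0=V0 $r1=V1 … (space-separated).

$r0=0 $r1=0 $r2=65535 $r3=0

#0 nor  $r2, $r0, $r0 ; 0/4/65535/3
#1 and  $r1, $r1, $r0 ; 0/0/65535/3
#2 bne  $r3, $r2, L6 ; 0/0/65535/3 ; →target
#3 and  $r3, $r2, $r0 ; 0/0/65535/0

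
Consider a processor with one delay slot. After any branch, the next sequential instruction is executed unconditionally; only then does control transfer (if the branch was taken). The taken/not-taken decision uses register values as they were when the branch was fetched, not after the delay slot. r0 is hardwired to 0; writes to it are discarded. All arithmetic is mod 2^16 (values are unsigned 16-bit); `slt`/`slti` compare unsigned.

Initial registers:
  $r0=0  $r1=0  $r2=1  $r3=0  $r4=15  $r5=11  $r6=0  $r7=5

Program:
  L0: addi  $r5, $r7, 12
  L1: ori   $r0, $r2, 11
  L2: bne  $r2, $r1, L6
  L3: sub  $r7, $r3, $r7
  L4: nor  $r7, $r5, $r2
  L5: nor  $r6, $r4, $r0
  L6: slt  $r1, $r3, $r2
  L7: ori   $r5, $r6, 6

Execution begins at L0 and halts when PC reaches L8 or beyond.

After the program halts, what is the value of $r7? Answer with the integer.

65531

#0 addi  $r5, $r7, 12 ; 0/0/1/0/15/17/0/5
#1 ori   $r0, $r2, 11 ; 0/0/1/0/15/17/0/5
#2 bne  $r2, $r1, L6 ; 0/0/1/0/15/17/0/5 ; →target
#3 sub  $r7, $r3, $r7 ; 0/0/1/0/15/17/0/65531
#6 slt  $r1, $r3, $r2 ; 0/1/1/0/15/17/0/65531
#7 ori   $r5, $r6, 6 ; 0/1/1/0/15/6/0/65531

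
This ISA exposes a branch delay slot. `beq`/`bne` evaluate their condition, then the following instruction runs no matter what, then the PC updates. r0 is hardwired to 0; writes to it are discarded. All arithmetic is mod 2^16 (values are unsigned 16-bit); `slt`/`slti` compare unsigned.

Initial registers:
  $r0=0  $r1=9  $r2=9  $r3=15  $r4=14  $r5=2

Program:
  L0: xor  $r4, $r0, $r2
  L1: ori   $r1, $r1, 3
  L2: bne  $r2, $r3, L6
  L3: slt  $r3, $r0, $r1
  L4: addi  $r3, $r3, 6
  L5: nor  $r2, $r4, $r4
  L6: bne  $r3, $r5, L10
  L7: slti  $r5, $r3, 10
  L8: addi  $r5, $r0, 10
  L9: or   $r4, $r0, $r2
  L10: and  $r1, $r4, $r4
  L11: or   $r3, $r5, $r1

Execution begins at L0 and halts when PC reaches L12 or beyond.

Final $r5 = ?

1

  step pc=0: xor  $r4, $r0, $r2  regs=(0,9,9,15,9,2)
  step pc=1: ori   $r1, $r1, 3  regs=(0,11,9,15,9,2)
  step pc=2: bne  $r2, $r3, L6  cond=T  regs=(0,11,9,15,9,2)
  step pc=3: slt  $r3, $r0, $r1  regs=(0,11,9,1,9,2)
  step pc=6: bne  $r3, $r5, L10  cond=T  regs=(0,11,9,1,9,2)
  step pc=7: slti  $r5, $r3, 10  regs=(0,11,9,1,9,1)
  step pc=10: and  $r1, $r4, $r4  regs=(0,9,9,1,9,1)
  step pc=11: or   $r3, $r5, $r1  regs=(0,9,9,9,9,1)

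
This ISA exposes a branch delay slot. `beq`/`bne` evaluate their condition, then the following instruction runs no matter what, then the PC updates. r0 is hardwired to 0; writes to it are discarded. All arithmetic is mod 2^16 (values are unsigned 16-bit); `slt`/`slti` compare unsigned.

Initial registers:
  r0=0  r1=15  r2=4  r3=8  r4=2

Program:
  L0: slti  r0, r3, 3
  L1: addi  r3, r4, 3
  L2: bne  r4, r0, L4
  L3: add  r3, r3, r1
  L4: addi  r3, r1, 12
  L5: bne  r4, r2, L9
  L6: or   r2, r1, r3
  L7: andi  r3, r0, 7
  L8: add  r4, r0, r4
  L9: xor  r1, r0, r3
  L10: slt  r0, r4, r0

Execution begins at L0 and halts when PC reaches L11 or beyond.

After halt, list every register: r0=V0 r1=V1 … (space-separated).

r0=0 r1=27 r2=31 r3=27 r4=2

#0 slti  r0, r3, 3 ; 0/15/4/8/2
#1 addi  r3, r4, 3 ; 0/15/4/5/2
#2 bne  r4, r0, L4 ; 0/15/4/5/2 ; →target
#3 add  r3, r3, r1 ; 0/15/4/20/2
#4 addi  r3, r1, 12 ; 0/15/4/27/2
#5 bne  r4, r2, L9 ; 0/15/4/27/2 ; →target
#6 or   r2, r1, r3 ; 0/15/31/27/2
#9 xor  r1, r0, r3 ; 0/27/31/27/2
#10 slt  r0, r4, r0 ; 0/27/31/27/2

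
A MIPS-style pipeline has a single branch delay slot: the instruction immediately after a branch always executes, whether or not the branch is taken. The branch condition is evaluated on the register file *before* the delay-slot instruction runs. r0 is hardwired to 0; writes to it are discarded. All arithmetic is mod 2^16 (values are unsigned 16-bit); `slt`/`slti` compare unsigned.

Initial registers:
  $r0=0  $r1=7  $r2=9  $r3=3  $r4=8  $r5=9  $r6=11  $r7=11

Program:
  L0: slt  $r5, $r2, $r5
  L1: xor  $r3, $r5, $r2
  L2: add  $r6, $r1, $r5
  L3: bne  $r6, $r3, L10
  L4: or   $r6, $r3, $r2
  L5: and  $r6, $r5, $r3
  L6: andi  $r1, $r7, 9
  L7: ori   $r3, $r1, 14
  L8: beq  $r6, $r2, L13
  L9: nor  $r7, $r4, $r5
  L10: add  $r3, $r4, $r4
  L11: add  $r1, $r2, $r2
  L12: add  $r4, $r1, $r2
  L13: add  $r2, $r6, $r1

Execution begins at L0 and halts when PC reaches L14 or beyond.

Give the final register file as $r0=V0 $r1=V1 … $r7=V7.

$r0=0 $r1=18 $r2=27 $r3=16 $r4=27 $r5=0 $r6=9 $r7=11

[0] slt  $r5, $r2, $r5  →  {$r0:0, $r1:7, $r2:9, $r3:3, $r4:8, $r5:0, $r6:11, $r7:11}
[1] xor  $r3, $r5, $r2  →  {$r0:0, $r1:7, $r2:9, $r3:9, $r4:8, $r5:0, $r6:11, $r7:11}
[2] add  $r6, $r1, $r5  →  {$r0:0, $r1:7, $r2:9, $r3:9, $r4:8, $r5:0, $r6:7, $r7:11}
[3] bne  $r6, $r3, L10  →  {$r0:0, $r1:7, $r2:9, $r3:9, $r4:8, $r5:0, $r6:7, $r7:11}  ⟨branch taken⟩
[4] or   $r6, $r3, $r2  →  {$r0:0, $r1:7, $r2:9, $r3:9, $r4:8, $r5:0, $r6:9, $r7:11}
[10] add  $r3, $r4, $r4  →  {$r0:0, $r1:7, $r2:9, $r3:16, $r4:8, $r5:0, $r6:9, $r7:11}
[11] add  $r1, $r2, $r2  →  {$r0:0, $r1:18, $r2:9, $r3:16, $r4:8, $r5:0, $r6:9, $r7:11}
[12] add  $r4, $r1, $r2  →  {$r0:0, $r1:18, $r2:9, $r3:16, $r4:27, $r5:0, $r6:9, $r7:11}
[13] add  $r2, $r6, $r1  →  {$r0:0, $r1:18, $r2:27, $r3:16, $r4:27, $r5:0, $r6:9, $r7:11}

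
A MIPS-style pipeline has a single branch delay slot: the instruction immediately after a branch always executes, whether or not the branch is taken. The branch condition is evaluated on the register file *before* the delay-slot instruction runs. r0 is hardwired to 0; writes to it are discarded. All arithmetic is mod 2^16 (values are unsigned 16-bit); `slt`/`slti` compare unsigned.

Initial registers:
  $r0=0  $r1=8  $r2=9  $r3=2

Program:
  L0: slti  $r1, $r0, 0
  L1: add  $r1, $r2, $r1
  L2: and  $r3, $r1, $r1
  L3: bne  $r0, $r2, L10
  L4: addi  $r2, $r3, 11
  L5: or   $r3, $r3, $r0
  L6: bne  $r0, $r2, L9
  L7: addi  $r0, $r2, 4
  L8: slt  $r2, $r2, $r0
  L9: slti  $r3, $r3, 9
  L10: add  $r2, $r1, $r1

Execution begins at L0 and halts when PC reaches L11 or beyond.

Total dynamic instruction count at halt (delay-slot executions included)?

#0 slti  $r1, $r0, 0 ; 0/0/9/2
#1 add  $r1, $r2, $r1 ; 0/9/9/2
#2 and  $r3, $r1, $r1 ; 0/9/9/9
#3 bne  $r0, $r2, L10 ; 0/9/9/9 ; →target
#4 addi  $r2, $r3, 11 ; 0/9/20/9
#10 add  $r2, $r1, $r1 ; 0/9/18/9

6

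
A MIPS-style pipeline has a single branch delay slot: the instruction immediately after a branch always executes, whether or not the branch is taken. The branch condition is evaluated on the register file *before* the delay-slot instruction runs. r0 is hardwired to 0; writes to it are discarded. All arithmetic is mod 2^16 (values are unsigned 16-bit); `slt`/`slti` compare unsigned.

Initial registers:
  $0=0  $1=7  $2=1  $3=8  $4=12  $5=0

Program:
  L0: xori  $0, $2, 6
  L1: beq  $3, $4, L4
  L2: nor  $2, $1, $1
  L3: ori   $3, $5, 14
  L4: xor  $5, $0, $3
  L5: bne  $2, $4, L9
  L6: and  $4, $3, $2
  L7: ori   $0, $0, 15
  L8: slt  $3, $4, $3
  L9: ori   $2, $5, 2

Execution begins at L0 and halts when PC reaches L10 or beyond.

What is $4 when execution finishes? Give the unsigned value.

8

PC=0  xori  $0, $2, 6        | $0=0 $1=7 $2=1 $3=8 $4=12 $5=0
PC=1  beq  $3, $4, L4        | $0=0 $1=7 $2=1 $3=8 $4=12 $5=0  [not taken]
PC=2  nor  $2, $1, $1        | $0=0 $1=7 $2=65528 $3=8 $4=12 $5=0
PC=3  ori   $3, $5, 14       | $0=0 $1=7 $2=65528 $3=14 $4=12 $5=0
PC=4  xor  $5, $0, $3        | $0=0 $1=7 $2=65528 $3=14 $4=12 $5=14
PC=5  bne  $2, $4, L9        | $0=0 $1=7 $2=65528 $3=14 $4=12 $5=14  [TAKEN]
PC=6  and  $4, $3, $2        | $0=0 $1=7 $2=65528 $3=14 $4=8 $5=14
PC=9  ori   $2, $5, 2        | $0=0 $1=7 $2=14 $3=14 $4=8 $5=14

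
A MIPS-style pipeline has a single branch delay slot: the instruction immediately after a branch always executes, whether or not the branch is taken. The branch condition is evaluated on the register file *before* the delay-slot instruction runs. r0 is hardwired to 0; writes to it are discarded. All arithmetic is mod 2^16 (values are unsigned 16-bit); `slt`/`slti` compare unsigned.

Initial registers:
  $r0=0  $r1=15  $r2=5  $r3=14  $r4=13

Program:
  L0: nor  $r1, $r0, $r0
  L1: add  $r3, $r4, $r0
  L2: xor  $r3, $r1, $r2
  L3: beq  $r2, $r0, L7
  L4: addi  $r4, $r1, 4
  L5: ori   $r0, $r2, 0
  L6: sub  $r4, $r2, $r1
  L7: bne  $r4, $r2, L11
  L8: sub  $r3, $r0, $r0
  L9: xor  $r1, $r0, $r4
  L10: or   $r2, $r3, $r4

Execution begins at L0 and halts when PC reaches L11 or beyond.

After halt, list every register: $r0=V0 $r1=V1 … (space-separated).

$r0=0 $r1=65535 $r2=5 $r3=0 $r4=6

#0 nor  $r1, $r0, $r0 ; 0/65535/5/14/13
#1 add  $r3, $r4, $r0 ; 0/65535/5/13/13
#2 xor  $r3, $r1, $r2 ; 0/65535/5/65530/13
#3 beq  $r2, $r0, L7 ; 0/65535/5/65530/13 ; →fallthru
#4 addi  $r4, $r1, 4 ; 0/65535/5/65530/3
#5 ori   $r0, $r2, 0 ; 0/65535/5/65530/3
#6 sub  $r4, $r2, $r1 ; 0/65535/5/65530/6
#7 bne  $r4, $r2, L11 ; 0/65535/5/65530/6 ; →target
#8 sub  $r3, $r0, $r0 ; 0/65535/5/0/6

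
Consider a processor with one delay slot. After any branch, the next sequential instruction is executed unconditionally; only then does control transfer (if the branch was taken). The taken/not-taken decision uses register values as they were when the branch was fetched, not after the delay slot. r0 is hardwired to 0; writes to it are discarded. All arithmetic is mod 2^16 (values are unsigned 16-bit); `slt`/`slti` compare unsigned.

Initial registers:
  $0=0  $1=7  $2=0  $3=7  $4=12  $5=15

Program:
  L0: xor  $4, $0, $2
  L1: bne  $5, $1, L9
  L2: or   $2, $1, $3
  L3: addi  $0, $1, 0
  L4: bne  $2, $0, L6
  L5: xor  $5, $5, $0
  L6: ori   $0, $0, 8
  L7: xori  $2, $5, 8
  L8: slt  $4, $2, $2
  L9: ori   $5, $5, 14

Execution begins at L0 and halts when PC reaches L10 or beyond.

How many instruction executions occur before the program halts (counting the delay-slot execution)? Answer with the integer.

4

  step pc=0: xor  $4, $0, $2  regs=(0,7,0,7,0,15)
  step pc=1: bne  $5, $1, L9  cond=T  regs=(0,7,0,7,0,15)
  step pc=2: or   $2, $1, $3  regs=(0,7,7,7,0,15)
  step pc=9: ori   $5, $5, 14  regs=(0,7,7,7,0,15)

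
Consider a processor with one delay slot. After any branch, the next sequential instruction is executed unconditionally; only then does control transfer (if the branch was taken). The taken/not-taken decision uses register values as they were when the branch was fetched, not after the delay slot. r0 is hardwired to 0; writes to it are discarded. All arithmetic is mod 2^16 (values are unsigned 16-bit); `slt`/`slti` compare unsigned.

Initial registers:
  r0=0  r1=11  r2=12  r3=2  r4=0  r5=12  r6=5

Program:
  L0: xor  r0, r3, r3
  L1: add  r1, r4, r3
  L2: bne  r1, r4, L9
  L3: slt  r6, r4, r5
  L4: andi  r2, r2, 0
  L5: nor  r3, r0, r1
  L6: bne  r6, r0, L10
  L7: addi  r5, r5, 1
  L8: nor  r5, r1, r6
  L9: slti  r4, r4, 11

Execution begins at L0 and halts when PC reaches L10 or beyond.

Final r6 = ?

1

  step pc=0: xor  r0, r3, r3  regs=(0,11,12,2,0,12,5)
  step pc=1: add  r1, r4, r3  regs=(0,2,12,2,0,12,5)
  step pc=2: bne  r1, r4, L9  cond=T  regs=(0,2,12,2,0,12,5)
  step pc=3: slt  r6, r4, r5  regs=(0,2,12,2,0,12,1)
  step pc=9: slti  r4, r4, 11  regs=(0,2,12,2,1,12,1)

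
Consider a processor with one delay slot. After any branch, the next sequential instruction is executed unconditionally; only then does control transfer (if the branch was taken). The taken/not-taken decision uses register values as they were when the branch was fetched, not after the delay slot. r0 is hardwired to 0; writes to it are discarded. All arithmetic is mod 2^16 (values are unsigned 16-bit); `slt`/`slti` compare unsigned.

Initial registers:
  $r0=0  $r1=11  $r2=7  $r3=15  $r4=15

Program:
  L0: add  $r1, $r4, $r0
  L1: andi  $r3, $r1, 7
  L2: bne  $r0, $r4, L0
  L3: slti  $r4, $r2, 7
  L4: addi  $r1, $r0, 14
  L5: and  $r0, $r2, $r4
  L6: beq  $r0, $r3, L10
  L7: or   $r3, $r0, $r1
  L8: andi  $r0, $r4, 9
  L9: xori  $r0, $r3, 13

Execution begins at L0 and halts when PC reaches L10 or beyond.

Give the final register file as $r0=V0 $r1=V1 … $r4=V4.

PC=0  add  $r1, $r4, $r0     | $r0=0 $r1=15 $r2=7 $r3=15 $r4=15
PC=1  andi  $r3, $r1, 7      | $r0=0 $r1=15 $r2=7 $r3=7 $r4=15
PC=2  bne  $r0, $r4, L0      | $r0=0 $r1=15 $r2=7 $r3=7 $r4=15  [TAKEN]
PC=3  slti  $r4, $r2, 7      | $r0=0 $r1=15 $r2=7 $r3=7 $r4=0
PC=0  add  $r1, $r4, $r0     | $r0=0 $r1=0 $r2=7 $r3=7 $r4=0
PC=1  andi  $r3, $r1, 7      | $r0=0 $r1=0 $r2=7 $r3=0 $r4=0
PC=2  bne  $r0, $r4, L0      | $r0=0 $r1=0 $r2=7 $r3=0 $r4=0  [not taken]
PC=3  slti  $r4, $r2, 7      | $r0=0 $r1=0 $r2=7 $r3=0 $r4=0
PC=4  addi  $r1, $r0, 14     | $r0=0 $r1=14 $r2=7 $r3=0 $r4=0
PC=5  and  $r0, $r2, $r4     | $r0=0 $r1=14 $r2=7 $r3=0 $r4=0
PC=6  beq  $r0, $r3, L10     | $r0=0 $r1=14 $r2=7 $r3=0 $r4=0  [TAKEN]
PC=7  or   $r3, $r0, $r1     | $r0=0 $r1=14 $r2=7 $r3=14 $r4=0

$r0=0 $r1=14 $r2=7 $r3=14 $r4=0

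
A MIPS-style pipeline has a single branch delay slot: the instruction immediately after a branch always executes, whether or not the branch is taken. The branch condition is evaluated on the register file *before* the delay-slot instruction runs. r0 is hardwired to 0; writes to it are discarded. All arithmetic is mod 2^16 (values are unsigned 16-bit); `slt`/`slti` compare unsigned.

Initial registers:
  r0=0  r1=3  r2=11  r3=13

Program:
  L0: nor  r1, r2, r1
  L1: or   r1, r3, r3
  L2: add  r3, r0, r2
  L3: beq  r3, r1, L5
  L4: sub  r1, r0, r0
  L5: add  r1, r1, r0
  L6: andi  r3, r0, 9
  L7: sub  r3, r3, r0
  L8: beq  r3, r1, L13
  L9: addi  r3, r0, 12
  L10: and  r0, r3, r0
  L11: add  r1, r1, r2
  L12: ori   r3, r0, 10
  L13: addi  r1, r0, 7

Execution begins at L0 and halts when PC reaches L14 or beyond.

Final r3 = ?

12

  step pc=0: nor  r1, r2, r1  regs=(0,65524,11,13)
  step pc=1: or   r1, r3, r3  regs=(0,13,11,13)
  step pc=2: add  r3, r0, r2  regs=(0,13,11,11)
  step pc=3: beq  r3, r1, L5  cond=F  regs=(0,13,11,11)
  step pc=4: sub  r1, r0, r0  regs=(0,0,11,11)
  step pc=5: add  r1, r1, r0  regs=(0,0,11,11)
  step pc=6: andi  r3, r0, 9  regs=(0,0,11,0)
  step pc=7: sub  r3, r3, r0  regs=(0,0,11,0)
  step pc=8: beq  r3, r1, L13  cond=T  regs=(0,0,11,0)
  step pc=9: addi  r3, r0, 12  regs=(0,0,11,12)
  step pc=13: addi  r1, r0, 7  regs=(0,7,11,12)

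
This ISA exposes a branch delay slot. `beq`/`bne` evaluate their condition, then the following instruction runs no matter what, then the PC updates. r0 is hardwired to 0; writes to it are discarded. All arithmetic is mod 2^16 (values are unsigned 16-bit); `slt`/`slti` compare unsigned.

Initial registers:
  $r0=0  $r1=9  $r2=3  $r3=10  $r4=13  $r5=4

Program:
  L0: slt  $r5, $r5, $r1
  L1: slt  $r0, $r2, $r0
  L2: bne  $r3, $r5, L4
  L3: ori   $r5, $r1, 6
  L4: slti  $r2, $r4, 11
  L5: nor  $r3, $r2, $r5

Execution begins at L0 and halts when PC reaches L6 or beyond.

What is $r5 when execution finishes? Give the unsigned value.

15

#0 slt  $r5, $r5, $r1 ; 0/9/3/10/13/1
#1 slt  $r0, $r2, $r0 ; 0/9/3/10/13/1
#2 bne  $r3, $r5, L4 ; 0/9/3/10/13/1 ; →target
#3 ori   $r5, $r1, 6 ; 0/9/3/10/13/15
#4 slti  $r2, $r4, 11 ; 0/9/0/10/13/15
#5 nor  $r3, $r2, $r5 ; 0/9/0/65520/13/15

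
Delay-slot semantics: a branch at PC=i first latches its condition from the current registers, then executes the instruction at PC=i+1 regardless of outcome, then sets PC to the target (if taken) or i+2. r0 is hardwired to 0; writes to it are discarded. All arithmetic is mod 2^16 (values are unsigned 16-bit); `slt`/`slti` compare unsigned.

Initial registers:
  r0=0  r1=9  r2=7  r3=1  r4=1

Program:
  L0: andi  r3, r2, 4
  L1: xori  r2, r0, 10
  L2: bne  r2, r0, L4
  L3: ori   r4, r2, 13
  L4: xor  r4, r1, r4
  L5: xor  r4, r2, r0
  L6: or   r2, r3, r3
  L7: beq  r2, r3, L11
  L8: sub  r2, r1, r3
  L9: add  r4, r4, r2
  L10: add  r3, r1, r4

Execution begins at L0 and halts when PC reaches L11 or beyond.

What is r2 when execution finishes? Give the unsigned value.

PC=0  andi  r3, r2, 4        | r0=0 r1=9 r2=7 r3=4 r4=1
PC=1  xori  r2, r0, 10       | r0=0 r1=9 r2=10 r3=4 r4=1
PC=2  bne  r2, r0, L4        | r0=0 r1=9 r2=10 r3=4 r4=1  [TAKEN]
PC=3  ori   r4, r2, 13       | r0=0 r1=9 r2=10 r3=4 r4=15
PC=4  xor  r4, r1, r4        | r0=0 r1=9 r2=10 r3=4 r4=6
PC=5  xor  r4, r2, r0        | r0=0 r1=9 r2=10 r3=4 r4=10
PC=6  or   r2, r3, r3        | r0=0 r1=9 r2=4 r3=4 r4=10
PC=7  beq  r2, r3, L11       | r0=0 r1=9 r2=4 r3=4 r4=10  [TAKEN]
PC=8  sub  r2, r1, r3        | r0=0 r1=9 r2=5 r3=4 r4=10

5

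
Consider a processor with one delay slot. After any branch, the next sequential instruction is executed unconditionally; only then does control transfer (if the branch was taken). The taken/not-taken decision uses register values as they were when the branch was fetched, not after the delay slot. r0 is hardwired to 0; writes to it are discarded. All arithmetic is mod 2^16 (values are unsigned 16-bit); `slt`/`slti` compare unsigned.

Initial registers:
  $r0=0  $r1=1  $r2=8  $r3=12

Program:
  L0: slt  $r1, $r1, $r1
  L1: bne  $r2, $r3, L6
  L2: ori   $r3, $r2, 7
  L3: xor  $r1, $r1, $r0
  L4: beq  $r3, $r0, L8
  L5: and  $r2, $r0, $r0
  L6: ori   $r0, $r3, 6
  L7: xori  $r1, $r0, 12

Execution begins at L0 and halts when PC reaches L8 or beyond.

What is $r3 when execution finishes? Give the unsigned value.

  step pc=0: slt  $r1, $r1, $r1  regs=(0,0,8,12)
  step pc=1: bne  $r2, $r3, L6  cond=T  regs=(0,0,8,12)
  step pc=2: ori   $r3, $r2, 7  regs=(0,0,8,15)
  step pc=6: ori   $r0, $r3, 6  regs=(0,0,8,15)
  step pc=7: xori  $r1, $r0, 12  regs=(0,12,8,15)

15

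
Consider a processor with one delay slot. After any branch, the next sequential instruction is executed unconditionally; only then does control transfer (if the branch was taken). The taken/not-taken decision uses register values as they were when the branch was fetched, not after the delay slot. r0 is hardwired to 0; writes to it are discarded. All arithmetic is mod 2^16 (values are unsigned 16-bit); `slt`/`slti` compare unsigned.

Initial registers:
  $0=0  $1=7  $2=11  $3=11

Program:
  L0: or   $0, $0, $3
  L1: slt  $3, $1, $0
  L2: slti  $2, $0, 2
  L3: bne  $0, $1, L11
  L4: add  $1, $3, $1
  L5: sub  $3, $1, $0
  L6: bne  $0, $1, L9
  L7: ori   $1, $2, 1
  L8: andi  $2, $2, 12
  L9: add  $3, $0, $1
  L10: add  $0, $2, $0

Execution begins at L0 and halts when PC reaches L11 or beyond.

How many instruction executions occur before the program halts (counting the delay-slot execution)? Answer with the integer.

5

[0] or   $0, $0, $3  →  {$0:0, $1:7, $2:11, $3:11}
[1] slt  $3, $1, $0  →  {$0:0, $1:7, $2:11, $3:0}
[2] slti  $2, $0, 2  →  {$0:0, $1:7, $2:1, $3:0}
[3] bne  $0, $1, L11  →  {$0:0, $1:7, $2:1, $3:0}  ⟨branch taken⟩
[4] add  $1, $3, $1  →  {$0:0, $1:7, $2:1, $3:0}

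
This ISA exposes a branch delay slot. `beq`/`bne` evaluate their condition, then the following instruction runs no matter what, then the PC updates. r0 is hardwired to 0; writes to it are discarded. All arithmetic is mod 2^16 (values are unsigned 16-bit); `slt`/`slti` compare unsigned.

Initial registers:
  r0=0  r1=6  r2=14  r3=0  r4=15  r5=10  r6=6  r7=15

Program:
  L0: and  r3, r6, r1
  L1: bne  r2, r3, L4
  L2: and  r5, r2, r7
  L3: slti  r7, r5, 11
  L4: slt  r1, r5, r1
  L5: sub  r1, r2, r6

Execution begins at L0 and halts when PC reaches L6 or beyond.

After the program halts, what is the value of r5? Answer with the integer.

14

#0 and  r3, r6, r1 ; 0/6/14/6/15/10/6/15
#1 bne  r2, r3, L4 ; 0/6/14/6/15/10/6/15 ; →target
#2 and  r5, r2, r7 ; 0/6/14/6/15/14/6/15
#4 slt  r1, r5, r1 ; 0/0/14/6/15/14/6/15
#5 sub  r1, r2, r6 ; 0/8/14/6/15/14/6/15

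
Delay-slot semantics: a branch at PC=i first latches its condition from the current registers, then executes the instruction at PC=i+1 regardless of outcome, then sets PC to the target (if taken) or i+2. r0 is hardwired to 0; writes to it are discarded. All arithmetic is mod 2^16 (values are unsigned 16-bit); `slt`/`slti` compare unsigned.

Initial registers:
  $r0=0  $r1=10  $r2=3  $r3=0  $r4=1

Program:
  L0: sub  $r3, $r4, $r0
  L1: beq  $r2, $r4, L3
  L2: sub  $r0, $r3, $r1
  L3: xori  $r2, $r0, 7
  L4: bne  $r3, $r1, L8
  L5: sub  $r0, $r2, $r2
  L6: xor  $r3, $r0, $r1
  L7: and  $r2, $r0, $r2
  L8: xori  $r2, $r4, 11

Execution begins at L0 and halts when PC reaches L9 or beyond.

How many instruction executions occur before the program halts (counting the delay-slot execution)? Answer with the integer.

7

[0] sub  $r3, $r4, $r0  →  {$r0:0, $r1:10, $r2:3, $r3:1, $r4:1}
[1] beq  $r2, $r4, L3  →  {$r0:0, $r1:10, $r2:3, $r3:1, $r4:1}  ⟨branch fallthrough⟩
[2] sub  $r0, $r3, $r1  →  {$r0:0, $r1:10, $r2:3, $r3:1, $r4:1}
[3] xori  $r2, $r0, 7  →  {$r0:0, $r1:10, $r2:7, $r3:1, $r4:1}
[4] bne  $r3, $r1, L8  →  {$r0:0, $r1:10, $r2:7, $r3:1, $r4:1}  ⟨branch taken⟩
[5] sub  $r0, $r2, $r2  →  {$r0:0, $r1:10, $r2:7, $r3:1, $r4:1}
[8] xori  $r2, $r4, 11  →  {$r0:0, $r1:10, $r2:10, $r3:1, $r4:1}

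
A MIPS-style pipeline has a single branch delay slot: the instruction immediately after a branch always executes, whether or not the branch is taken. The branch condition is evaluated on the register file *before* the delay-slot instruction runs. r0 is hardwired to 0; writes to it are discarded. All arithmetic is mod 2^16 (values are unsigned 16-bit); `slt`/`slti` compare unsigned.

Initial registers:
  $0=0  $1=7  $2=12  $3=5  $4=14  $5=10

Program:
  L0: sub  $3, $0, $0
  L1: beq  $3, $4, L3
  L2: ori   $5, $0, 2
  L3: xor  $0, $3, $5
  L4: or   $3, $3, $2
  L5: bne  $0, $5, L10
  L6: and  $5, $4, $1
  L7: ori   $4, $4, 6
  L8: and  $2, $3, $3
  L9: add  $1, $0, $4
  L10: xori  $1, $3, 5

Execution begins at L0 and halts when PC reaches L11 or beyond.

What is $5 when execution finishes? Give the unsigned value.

6

  step pc=0: sub  $3, $0, $0  regs=(0,7,12,0,14,10)
  step pc=1: beq  $3, $4, L3  cond=F  regs=(0,7,12,0,14,10)
  step pc=2: ori   $5, $0, 2  regs=(0,7,12,0,14,2)
  step pc=3: xor  $0, $3, $5  regs=(0,7,12,0,14,2)
  step pc=4: or   $3, $3, $2  regs=(0,7,12,12,14,2)
  step pc=5: bne  $0, $5, L10  cond=T  regs=(0,7,12,12,14,2)
  step pc=6: and  $5, $4, $1  regs=(0,7,12,12,14,6)
  step pc=10: xori  $1, $3, 5  regs=(0,9,12,12,14,6)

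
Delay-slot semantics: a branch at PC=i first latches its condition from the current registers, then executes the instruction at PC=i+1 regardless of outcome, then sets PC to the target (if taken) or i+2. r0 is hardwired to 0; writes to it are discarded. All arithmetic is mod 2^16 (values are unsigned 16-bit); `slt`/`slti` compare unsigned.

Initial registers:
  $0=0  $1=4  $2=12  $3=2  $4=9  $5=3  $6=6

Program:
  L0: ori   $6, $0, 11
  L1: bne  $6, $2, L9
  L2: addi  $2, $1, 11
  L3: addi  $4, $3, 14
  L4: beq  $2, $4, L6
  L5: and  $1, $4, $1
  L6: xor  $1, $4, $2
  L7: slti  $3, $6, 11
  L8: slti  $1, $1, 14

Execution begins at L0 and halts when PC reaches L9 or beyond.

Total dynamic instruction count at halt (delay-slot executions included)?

3

[0] ori   $6, $0, 11  →  {$0:0, $1:4, $2:12, $3:2, $4:9, $5:3, $6:11}
[1] bne  $6, $2, L9  →  {$0:0, $1:4, $2:12, $3:2, $4:9, $5:3, $6:11}  ⟨branch taken⟩
[2] addi  $2, $1, 11  →  {$0:0, $1:4, $2:15, $3:2, $4:9, $5:3, $6:11}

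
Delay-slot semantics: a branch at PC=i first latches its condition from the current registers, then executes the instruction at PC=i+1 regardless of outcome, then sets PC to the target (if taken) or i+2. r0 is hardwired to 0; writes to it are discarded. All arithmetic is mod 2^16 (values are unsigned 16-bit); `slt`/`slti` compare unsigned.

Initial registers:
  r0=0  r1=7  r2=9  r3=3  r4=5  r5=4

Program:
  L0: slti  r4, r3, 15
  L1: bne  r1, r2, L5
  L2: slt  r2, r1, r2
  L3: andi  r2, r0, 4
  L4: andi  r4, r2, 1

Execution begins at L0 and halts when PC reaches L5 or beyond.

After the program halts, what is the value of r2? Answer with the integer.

PC=0  slti  r4, r3, 15       | r0=0 r1=7 r2=9 r3=3 r4=1 r5=4
PC=1  bne  r1, r2, L5        | r0=0 r1=7 r2=9 r3=3 r4=1 r5=4  [TAKEN]
PC=2  slt  r2, r1, r2        | r0=0 r1=7 r2=1 r3=3 r4=1 r5=4

1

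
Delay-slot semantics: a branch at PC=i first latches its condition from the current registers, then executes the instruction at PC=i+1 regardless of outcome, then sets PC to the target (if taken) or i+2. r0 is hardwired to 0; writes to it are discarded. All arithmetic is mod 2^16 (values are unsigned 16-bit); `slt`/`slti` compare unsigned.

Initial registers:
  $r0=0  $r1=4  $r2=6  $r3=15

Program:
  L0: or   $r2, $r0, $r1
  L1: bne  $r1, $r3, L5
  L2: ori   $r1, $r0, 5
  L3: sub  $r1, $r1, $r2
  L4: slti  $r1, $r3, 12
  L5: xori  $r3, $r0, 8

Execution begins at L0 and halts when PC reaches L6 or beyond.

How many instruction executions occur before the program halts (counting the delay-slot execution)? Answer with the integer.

4

  step pc=0: or   $r2, $r0, $r1  regs=(0,4,4,15)
  step pc=1: bne  $r1, $r3, L5  cond=T  regs=(0,4,4,15)
  step pc=2: ori   $r1, $r0, 5  regs=(0,5,4,15)
  step pc=5: xori  $r3, $r0, 8  regs=(0,5,4,8)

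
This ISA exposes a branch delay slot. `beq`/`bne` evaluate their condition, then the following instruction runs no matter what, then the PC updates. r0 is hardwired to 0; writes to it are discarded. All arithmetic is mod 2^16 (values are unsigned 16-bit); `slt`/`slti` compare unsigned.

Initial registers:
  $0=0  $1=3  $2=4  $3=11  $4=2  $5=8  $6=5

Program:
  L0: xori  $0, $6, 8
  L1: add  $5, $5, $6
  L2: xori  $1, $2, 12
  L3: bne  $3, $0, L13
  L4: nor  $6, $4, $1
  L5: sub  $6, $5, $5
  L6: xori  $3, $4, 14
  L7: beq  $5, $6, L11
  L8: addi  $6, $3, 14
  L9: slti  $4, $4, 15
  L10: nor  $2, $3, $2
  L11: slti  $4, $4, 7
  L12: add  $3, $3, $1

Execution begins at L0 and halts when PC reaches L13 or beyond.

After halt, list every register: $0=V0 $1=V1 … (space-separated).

PC=0  xori  $0, $6, 8        | $0=0 $1=3 $2=4 $3=11 $4=2 $5=8 $6=5
PC=1  add  $5, $5, $6        | $0=0 $1=3 $2=4 $3=11 $4=2 $5=13 $6=5
PC=2  xori  $1, $2, 12       | $0=0 $1=8 $2=4 $3=11 $4=2 $5=13 $6=5
PC=3  bne  $3, $0, L13       | $0=0 $1=8 $2=4 $3=11 $4=2 $5=13 $6=5  [TAKEN]
PC=4  nor  $6, $4, $1        | $0=0 $1=8 $2=4 $3=11 $4=2 $5=13 $6=65525

$0=0 $1=8 $2=4 $3=11 $4=2 $5=13 $6=65525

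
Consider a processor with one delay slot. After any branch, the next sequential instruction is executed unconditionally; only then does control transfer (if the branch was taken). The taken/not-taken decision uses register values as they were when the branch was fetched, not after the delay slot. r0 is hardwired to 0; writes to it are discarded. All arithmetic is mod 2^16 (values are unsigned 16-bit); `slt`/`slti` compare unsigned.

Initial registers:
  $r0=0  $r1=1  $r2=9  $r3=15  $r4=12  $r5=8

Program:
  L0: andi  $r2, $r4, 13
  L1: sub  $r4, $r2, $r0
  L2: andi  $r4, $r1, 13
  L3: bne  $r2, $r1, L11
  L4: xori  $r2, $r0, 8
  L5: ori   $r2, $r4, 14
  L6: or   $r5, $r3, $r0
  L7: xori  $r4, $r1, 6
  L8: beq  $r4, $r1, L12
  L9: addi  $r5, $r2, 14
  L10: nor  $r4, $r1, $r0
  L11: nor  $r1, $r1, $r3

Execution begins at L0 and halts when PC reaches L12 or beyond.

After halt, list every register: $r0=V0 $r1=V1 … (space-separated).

#0 andi  $r2, $r4, 13 ; 0/1/12/15/12/8
#1 sub  $r4, $r2, $r0 ; 0/1/12/15/12/8
#2 andi  $r4, $r1, 13 ; 0/1/12/15/1/8
#3 bne  $r2, $r1, L11 ; 0/1/12/15/1/8 ; →target
#4 xori  $r2, $r0, 8 ; 0/1/8/15/1/8
#11 nor  $r1, $r1, $r3 ; 0/65520/8/15/1/8

$r0=0 $r1=65520 $r2=8 $r3=15 $r4=1 $r5=8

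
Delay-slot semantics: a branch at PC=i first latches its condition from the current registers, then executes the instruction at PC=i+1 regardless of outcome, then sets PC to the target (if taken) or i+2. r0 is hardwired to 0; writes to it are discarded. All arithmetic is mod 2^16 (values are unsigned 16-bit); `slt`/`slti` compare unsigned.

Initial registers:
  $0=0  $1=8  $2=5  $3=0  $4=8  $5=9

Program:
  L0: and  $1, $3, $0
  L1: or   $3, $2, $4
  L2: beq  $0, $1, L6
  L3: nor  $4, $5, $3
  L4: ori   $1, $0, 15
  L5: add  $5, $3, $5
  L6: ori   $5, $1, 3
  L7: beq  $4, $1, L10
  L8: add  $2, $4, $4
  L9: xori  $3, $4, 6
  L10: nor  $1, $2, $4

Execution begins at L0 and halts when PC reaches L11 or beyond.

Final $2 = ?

65508

  step pc=0: and  $1, $3, $0  regs=(0,0,5,0,8,9)
  step pc=1: or   $3, $2, $4  regs=(0,0,5,13,8,9)
  step pc=2: beq  $0, $1, L6  cond=T  regs=(0,0,5,13,8,9)
  step pc=3: nor  $4, $5, $3  regs=(0,0,5,13,65522,9)
  step pc=6: ori   $5, $1, 3  regs=(0,0,5,13,65522,3)
  step pc=7: beq  $4, $1, L10  cond=F  regs=(0,0,5,13,65522,3)
  step pc=8: add  $2, $4, $4  regs=(0,0,65508,13,65522,3)
  step pc=9: xori  $3, $4, 6  regs=(0,0,65508,65524,65522,3)
  step pc=10: nor  $1, $2, $4  regs=(0,9,65508,65524,65522,3)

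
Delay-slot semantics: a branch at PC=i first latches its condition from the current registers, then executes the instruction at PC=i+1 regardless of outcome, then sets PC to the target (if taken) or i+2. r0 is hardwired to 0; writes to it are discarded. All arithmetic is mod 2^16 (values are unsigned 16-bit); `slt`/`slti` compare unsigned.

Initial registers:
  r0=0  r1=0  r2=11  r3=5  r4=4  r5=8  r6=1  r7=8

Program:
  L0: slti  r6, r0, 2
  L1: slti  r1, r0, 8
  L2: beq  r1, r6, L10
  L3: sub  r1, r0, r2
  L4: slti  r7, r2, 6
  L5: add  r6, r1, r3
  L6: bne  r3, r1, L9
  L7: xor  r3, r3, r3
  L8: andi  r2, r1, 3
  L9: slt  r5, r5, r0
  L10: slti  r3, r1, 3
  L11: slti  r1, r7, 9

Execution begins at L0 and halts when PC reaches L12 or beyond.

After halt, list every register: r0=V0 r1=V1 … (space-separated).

r0=0 r1=1 r2=11 r3=0 r4=4 r5=8 r6=1 r7=8

#0 slti  r6, r0, 2 ; 0/0/11/5/4/8/1/8
#1 slti  r1, r0, 8 ; 0/1/11/5/4/8/1/8
#2 beq  r1, r6, L10 ; 0/1/11/5/4/8/1/8 ; →target
#3 sub  r1, r0, r2 ; 0/65525/11/5/4/8/1/8
#10 slti  r3, r1, 3 ; 0/65525/11/0/4/8/1/8
#11 slti  r1, r7, 9 ; 0/1/11/0/4/8/1/8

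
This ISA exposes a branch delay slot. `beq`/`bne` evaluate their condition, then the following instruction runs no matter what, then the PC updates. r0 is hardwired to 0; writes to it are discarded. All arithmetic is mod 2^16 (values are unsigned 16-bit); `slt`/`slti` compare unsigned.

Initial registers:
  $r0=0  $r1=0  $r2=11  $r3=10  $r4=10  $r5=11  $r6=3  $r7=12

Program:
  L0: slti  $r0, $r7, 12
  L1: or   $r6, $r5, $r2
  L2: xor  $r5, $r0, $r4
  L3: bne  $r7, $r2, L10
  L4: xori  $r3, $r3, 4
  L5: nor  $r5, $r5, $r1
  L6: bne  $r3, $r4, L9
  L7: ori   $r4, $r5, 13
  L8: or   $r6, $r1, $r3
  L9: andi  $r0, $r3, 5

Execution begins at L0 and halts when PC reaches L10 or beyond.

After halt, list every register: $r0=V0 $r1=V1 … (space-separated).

$r0=0 $r1=0 $r2=11 $r3=14 $r4=10 $r5=10 $r6=11 $r7=12

  step pc=0: slti  $r0, $r7, 12  regs=(0,0,11,10,10,11,3,12)
  step pc=1: or   $r6, $r5, $r2  regs=(0,0,11,10,10,11,11,12)
  step pc=2: xor  $r5, $r0, $r4  regs=(0,0,11,10,10,10,11,12)
  step pc=3: bne  $r7, $r2, L10  cond=T  regs=(0,0,11,10,10,10,11,12)
  step pc=4: xori  $r3, $r3, 4  regs=(0,0,11,14,10,10,11,12)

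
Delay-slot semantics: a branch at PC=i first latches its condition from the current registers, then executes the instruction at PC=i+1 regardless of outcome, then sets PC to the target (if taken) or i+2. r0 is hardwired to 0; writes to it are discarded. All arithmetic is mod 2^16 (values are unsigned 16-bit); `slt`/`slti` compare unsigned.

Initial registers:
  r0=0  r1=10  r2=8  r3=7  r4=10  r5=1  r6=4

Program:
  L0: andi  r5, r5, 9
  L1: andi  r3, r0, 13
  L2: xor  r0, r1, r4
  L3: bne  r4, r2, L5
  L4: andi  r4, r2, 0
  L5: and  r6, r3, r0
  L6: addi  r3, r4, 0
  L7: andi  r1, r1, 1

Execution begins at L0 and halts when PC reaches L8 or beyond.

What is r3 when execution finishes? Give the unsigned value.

  step pc=0: andi  r5, r5, 9  regs=(0,10,8,7,10,1,4)
  step pc=1: andi  r3, r0, 13  regs=(0,10,8,0,10,1,4)
  step pc=2: xor  r0, r1, r4  regs=(0,10,8,0,10,1,4)
  step pc=3: bne  r4, r2, L5  cond=T  regs=(0,10,8,0,10,1,4)
  step pc=4: andi  r4, r2, 0  regs=(0,10,8,0,0,1,4)
  step pc=5: and  r6, r3, r0  regs=(0,10,8,0,0,1,0)
  step pc=6: addi  r3, r4, 0  regs=(0,10,8,0,0,1,0)
  step pc=7: andi  r1, r1, 1  regs=(0,0,8,0,0,1,0)

0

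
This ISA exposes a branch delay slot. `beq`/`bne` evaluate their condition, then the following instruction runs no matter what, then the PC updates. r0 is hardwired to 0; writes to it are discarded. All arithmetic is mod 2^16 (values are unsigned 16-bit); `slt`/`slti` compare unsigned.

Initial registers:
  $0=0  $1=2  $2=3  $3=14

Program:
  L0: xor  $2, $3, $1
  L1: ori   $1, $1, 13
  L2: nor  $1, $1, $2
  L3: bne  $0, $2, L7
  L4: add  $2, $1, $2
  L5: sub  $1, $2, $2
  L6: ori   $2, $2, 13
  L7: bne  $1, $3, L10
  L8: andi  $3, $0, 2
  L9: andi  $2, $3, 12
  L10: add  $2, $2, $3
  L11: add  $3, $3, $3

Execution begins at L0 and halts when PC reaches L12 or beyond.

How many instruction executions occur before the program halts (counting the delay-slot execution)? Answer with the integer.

PC=0  xor  $2, $3, $1        | $0=0 $1=2 $2=12 $3=14
PC=1  ori   $1, $1, 13       | $0=0 $1=15 $2=12 $3=14
PC=2  nor  $1, $1, $2        | $0=0 $1=65520 $2=12 $3=14
PC=3  bne  $0, $2, L7        | $0=0 $1=65520 $2=12 $3=14  [TAKEN]
PC=4  add  $2, $1, $2        | $0=0 $1=65520 $2=65532 $3=14
PC=7  bne  $1, $3, L10       | $0=0 $1=65520 $2=65532 $3=14  [TAKEN]
PC=8  andi  $3, $0, 2        | $0=0 $1=65520 $2=65532 $3=0
PC=10 add  $2, $2, $3        | $0=0 $1=65520 $2=65532 $3=0
PC=11 add  $3, $3, $3        | $0=0 $1=65520 $2=65532 $3=0

9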